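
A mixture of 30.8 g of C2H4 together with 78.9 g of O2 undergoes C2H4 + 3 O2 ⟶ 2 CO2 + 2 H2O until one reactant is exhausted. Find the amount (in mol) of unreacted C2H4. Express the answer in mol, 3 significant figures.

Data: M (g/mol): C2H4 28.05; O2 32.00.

n(C2H4) = 30.80 / 28.05 = 1.098 mol
n(O2) = 78.90 / 32.00 = 2.466 mol
n/ν → C2H4: 1.098, O2: 0.8220; O2 is limiting.
C2H4 consumed = (1/3) × 2.466 = 0.8220 mol
C2H4 remaining = 1.098 − 0.8220 = 0.2760 mol

0.276 mol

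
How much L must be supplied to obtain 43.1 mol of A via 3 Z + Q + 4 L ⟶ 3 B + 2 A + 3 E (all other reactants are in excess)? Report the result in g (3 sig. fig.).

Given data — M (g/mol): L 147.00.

n(A) = 43.10 mol
n(L) = (4/2) × 43.10 = 86.20 mol
mass = 86.20 × 147.00 = 12670 g

12700 g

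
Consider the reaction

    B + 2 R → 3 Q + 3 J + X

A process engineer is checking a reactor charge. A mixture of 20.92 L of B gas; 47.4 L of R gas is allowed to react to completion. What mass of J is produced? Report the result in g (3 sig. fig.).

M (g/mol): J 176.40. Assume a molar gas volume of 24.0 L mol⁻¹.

n(B) = 20.92 / 24.0 = 0.8717 mol
n(R) = 47.40 / 24.0 = 1.975 mol
n/ν for B = 0.8717/1 = 0.8717
n/ν for R = 1.975/2 = 0.9875
Smallest n/ν is B → limiting reagent.
n(J) = (3/1) × 0.8717 = 2.615 mol
mass = 2.615 × 176.40 = 461.3 g

461 g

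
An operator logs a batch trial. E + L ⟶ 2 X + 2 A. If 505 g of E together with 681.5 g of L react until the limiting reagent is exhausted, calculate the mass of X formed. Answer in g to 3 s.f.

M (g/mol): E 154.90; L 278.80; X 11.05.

54.0 g

n(E) = 505.0 / 154.90 = 3.260 mol
n(L) = 681.5 / 278.80 = 2.444 mol
n/ν → E: 3.260, L: 2.444; L is limiting.
n(X) = (2/1) × 2.444 = 4.888 mol
mass = 4.888 × 11.05 = 54.01 g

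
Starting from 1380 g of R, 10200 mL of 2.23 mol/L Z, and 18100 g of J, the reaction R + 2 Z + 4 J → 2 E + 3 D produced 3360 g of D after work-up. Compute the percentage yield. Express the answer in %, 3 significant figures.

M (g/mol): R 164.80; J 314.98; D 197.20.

67.8 %

n(R) = 1380 / 164.80 = 8.374 mol
n(Z) = 2.23 × 10200/1000 = 22.75 mol
n(J) = 18100 / 314.98 = 57.46 mol
n/ν for R = 8.374/1 = 8.374
n/ν for Z = 22.75/2 = 11.38
n/ν for J = 57.46/4 = 14.37
Smallest n/ν is R → limiting reagent.
theoretical n(D) = (3/1) × 8.374 = 25.12 mol → 4954 g
% yield = 3360 / 4954 × 100 = 67.82 %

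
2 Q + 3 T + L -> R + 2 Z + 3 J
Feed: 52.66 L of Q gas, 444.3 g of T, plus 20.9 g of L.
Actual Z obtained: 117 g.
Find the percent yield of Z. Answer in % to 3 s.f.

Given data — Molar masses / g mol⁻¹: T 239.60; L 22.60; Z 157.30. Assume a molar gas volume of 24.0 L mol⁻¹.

60.2 %

n(Q) = 52.66 / 24.0 = 2.194 mol
n(T) = 444.3 / 239.60 = 1.854 mol
n(L) = 20.90 / 22.60 = 0.9248 mol
n/ν for Q = 2.194/2 = 1.097
n/ν for T = 1.854/3 = 0.6180
n/ν for L = 0.9248/1 = 0.9248
Smallest n/ν is T → limiting reagent.
theoretical n(Z) = (2/3) × 1.854 = 1.236 mol → 194.4 g
% yield = 117 / 194.4 × 100 = 60.19 %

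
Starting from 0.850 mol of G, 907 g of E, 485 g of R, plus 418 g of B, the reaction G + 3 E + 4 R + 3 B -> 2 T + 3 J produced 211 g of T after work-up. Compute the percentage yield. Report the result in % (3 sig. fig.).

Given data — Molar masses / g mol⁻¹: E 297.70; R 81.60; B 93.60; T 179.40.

n(G) = 0.8500 mol
n(E) = 907.0 / 297.70 = 3.047 mol
n(R) = 485.0 / 81.60 = 5.944 mol
n(B) = 418.0 / 93.60 = 4.466 mol
n/ν for G = 0.8500/1 = 0.8500
n/ν for E = 3.047/3 = 1.016
n/ν for R = 5.944/4 = 1.486
n/ν for B = 4.466/3 = 1.489
Smallest n/ν is G → limiting reagent.
theoretical n(T) = (2/1) × 0.8500 = 1.700 mol → 305.0 g
% yield = 211 / 305.0 × 100 = 69.18 %

69.2 %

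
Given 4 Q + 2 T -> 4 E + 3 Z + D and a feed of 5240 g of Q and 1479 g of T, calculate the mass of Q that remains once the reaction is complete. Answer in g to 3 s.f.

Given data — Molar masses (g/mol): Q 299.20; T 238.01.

1520 g

n(Q) = 5240 / 299.20 = 17.51 mol
n(T) = 1479 / 238.01 = 6.214 mol
n/ν → Q: 4.378, T: 3.107; T is limiting.
Q consumed = (4/2) × 6.214 = 12.43 mol
Q remaining = 17.51 − 12.43 = 5.080 mol
mass = 5.080 × 299.20 = 1520 g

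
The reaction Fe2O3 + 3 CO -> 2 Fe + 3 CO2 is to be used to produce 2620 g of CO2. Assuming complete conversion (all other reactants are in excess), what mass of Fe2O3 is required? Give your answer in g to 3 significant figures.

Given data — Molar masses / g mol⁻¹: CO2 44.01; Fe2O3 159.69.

n(CO2) = 2620 / 44.01 = 59.53 mol
n(Fe2O3) = (1/3) × 59.53 = 19.84 mol
mass = 19.84 × 159.69 = 3168 g

3170 g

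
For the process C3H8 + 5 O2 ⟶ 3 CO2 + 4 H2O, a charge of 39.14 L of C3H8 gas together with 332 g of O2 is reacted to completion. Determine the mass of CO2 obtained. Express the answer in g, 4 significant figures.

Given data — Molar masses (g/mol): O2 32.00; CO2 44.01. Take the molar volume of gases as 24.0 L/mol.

n(C3H8) = 39.14 / 24.0 = 1.631 mol
n(O2) = 332.0 / 32.00 = 10.38 mol
n/ν for C3H8 = 1.631/1 = 1.631
n/ν for O2 = 10.38/5 = 2.076
Smallest n/ν is C3H8 → limiting reagent.
n(CO2) = (3/1) × 1.631 = 4.893 mol
mass = 4.893 × 44.01 = 215.3 g

215.3 g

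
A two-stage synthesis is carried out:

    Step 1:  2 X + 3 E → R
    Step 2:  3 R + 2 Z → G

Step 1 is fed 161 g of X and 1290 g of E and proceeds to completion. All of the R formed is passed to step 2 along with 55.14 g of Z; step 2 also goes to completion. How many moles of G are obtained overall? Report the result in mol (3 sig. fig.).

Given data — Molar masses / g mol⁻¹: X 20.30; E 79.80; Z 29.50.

Step 1:
n(X) = 161.0 / 20.30 = 7.931 mol
n(E) = 1290 / 79.80 = 16.17 mol
n/ν for X = 7.931/2 = 3.966
n/ν for E = 16.17/3 = 5.390
Smallest n/ν is X → limiting reagent.
n(R) produced = (1/2) × 7.931 = 3.966 mol
Step 2:
n(R) available = 3.966 mol
n(Z) = 55.14 / 29.50 = 1.869 mol
n/ν for R = 3.966/3 = 1.322
n/ν for Z = 1.869/2 = 0.9345
Smallest n/ν is Z → limiting reagent.
n(G) = (1/2) × 1.869 = 0.9345 mol

0.935 mol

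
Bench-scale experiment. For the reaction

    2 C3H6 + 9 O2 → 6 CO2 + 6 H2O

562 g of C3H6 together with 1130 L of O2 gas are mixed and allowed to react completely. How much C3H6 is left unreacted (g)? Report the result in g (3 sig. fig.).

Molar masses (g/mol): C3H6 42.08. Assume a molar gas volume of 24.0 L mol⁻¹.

122 g

n(C3H6) = 562.0 / 42.08 = 13.36 mol
n(O2) = 1130 / 24.0 = 47.08 mol
n/ν → C3H6: 6.680, O2: 5.231; O2 is limiting.
C3H6 consumed = (2/9) × 47.08 = 10.46 mol
C3H6 remaining = 13.36 − 10.46 = 2.900 mol
mass = 2.900 × 42.08 = 122.0 g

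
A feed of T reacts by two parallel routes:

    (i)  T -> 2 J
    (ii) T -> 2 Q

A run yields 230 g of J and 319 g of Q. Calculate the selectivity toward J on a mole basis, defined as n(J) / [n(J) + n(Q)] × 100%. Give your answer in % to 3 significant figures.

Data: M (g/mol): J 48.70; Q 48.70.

n(J) = 230 / 48.70 = 4.723 mol
n(Q) = 319 / 48.70 = 6.550 mol
selectivity = 4.723/(4.723+6.550) × 100 = 41.90 %

41.9 %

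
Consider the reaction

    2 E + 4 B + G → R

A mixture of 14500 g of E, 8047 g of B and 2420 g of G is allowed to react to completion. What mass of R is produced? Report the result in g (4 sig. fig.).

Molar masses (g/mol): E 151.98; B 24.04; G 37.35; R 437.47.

n(E) = 14500 / 151.98 = 95.41 mol
n(B) = 8047 / 24.04 = 334.7 mol
n(G) = 2420 / 37.35 = 64.79 mol
n/ν → E: 47.71, B: 83.68, G: 64.79; E is limiting.
n(R) = (1/2) × 95.41 = 47.71 mol
mass = 47.71 × 437.47 = 20870 g

20870 g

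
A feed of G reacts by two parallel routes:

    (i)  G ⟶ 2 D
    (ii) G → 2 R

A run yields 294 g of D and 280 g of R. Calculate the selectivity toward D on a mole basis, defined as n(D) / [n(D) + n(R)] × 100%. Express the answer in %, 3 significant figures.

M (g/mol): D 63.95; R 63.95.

51.2 %

n(D) = 294 / 63.95 = 4.597 mol
n(R) = 280 / 63.95 = 4.378 mol
selectivity = 4.597/(4.597+4.378) × 100 = 51.22 %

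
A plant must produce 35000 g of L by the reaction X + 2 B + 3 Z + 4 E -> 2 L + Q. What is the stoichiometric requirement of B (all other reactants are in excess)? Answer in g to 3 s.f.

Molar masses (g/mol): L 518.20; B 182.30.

n(L) = 35000 / 518.20 = 67.54 mol
n(B) = (2/2) × 67.54 = 67.54 mol
mass = 67.54 × 182.30 = 12310 g

12300 g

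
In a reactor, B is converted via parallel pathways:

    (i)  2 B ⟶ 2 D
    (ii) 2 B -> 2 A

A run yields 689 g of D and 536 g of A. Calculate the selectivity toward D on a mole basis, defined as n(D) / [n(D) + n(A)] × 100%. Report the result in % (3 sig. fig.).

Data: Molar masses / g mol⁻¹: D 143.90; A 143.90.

56.2 %

n(D) = 689 / 143.90 = 4.788 mol
n(A) = 536 / 143.90 = 3.725 mol
selectivity = 4.788/(4.788+3.725) × 100 = 56.24 %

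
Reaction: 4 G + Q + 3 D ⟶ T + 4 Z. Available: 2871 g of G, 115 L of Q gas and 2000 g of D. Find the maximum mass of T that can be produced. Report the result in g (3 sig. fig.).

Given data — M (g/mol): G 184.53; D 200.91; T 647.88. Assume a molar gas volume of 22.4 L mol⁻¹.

2150 g

n(G) = 2871 / 184.53 = 15.56 mol
n(Q) = 115.0 / 22.4 = 5.134 mol
n(D) = 2000 / 200.91 = 9.955 mol
n/ν for G = 15.56/4 = 3.890
n/ν for Q = 5.134/1 = 5.134
n/ν for D = 9.955/3 = 3.318
Smallest n/ν is D → limiting reagent.
n(T) = (1/3) × 9.955 = 3.318 mol
mass = 3.318 × 647.88 = 2150 g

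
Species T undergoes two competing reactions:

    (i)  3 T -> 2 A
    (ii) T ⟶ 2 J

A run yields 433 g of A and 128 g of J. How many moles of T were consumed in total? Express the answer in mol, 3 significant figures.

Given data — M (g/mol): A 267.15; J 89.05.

3.15 mol

n(A) = 433 / 267.15 = 1.621 mol
n(J) = 128 / 89.05 = 1.437 mol
n(T) via (i) = (3/2)×1.621 = 2.432 mol
n(T) via (ii) = (1/2)×1.437 = 0.7185 mol
total n(T) = 2.432 + 0.7185 = 3.151 mol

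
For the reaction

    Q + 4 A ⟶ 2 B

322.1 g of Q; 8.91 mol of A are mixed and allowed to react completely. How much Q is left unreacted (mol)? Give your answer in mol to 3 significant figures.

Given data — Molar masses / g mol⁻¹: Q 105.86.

0.815 mol

n(Q) = 322.1 / 105.86 = 3.043 mol
n(A) = 8.910 mol
n/ν for Q = 3.043/1 = 3.043
n/ν for A = 8.910/4 = 2.228
Smallest n/ν is A → limiting reagent.
Q consumed = (1/4) × 8.910 = 2.228 mol
Q remaining = 3.043 − 2.228 = 0.8150 mol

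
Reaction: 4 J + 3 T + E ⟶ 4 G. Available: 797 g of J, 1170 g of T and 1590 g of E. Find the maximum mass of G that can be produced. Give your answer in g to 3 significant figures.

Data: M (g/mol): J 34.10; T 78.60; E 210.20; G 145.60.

2890 g

n(J) = 797.0 / 34.10 = 23.37 mol
n(T) = 1170 / 78.60 = 14.89 mol
n(E) = 1590 / 210.20 = 7.564 mol
n/ν for J = 23.37/4 = 5.843
n/ν for T = 14.89/3 = 4.963
n/ν for E = 7.564/1 = 7.564
Smallest n/ν is T → limiting reagent.
n(G) = (4/3) × 14.89 = 19.85 mol
mass = 19.85 × 145.60 = 2890 g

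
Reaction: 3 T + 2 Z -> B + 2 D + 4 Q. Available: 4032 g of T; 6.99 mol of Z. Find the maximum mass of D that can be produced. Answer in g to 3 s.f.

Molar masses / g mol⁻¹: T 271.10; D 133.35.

932 g

n(T) = 4032 / 271.10 = 14.87 mol
n(Z) = 6.990 mol
n/ν → T: 4.957, Z: 3.495; Z is limiting.
n(D) = (2/2) × 6.990 = 6.990 mol
mass = 6.990 × 133.35 = 932.1 g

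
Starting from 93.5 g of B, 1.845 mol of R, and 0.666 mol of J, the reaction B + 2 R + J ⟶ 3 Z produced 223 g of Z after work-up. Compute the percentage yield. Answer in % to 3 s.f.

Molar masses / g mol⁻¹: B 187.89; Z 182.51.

81.8 %

n(B) = 93.50 / 187.89 = 0.4976 mol
n(R) = 1.845 mol
n(J) = 0.6660 mol
n/ν for B = 0.4976/1 = 0.4976
n/ν for R = 1.845/2 = 0.9225
n/ν for J = 0.6660/1 = 0.6660
Smallest n/ν is B → limiting reagent.
theoretical n(Z) = (3/1) × 0.4976 = 1.493 mol → 272.5 g
% yield = 223 / 272.5 × 100 = 81.83 %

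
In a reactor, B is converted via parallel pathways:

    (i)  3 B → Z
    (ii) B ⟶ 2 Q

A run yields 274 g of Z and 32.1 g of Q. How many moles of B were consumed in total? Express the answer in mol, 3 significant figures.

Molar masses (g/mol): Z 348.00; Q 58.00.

2.64 mol

n(Z) = 274 / 348.00 = 0.7874 mol
n(Q) = 32.1 / 58.00 = 0.5534 mol
n(B) via (i) = (3/1)×0.7874 = 2.362 mol
n(B) via (ii) = (1/2)×0.5534 = 0.2767 mol
total n(B) = 2.362 + 0.2767 = 2.639 mol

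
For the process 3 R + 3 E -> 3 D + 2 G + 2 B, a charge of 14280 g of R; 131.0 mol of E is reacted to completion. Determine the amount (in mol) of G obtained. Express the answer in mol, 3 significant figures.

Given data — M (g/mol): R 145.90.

65.3 mol

n(R) = 14280 / 145.90 = 97.88 mol
n(E) = 131.0 mol
n/ν for R = 97.88/3 = 32.63
n/ν for E = 131.0/3 = 43.67
Smallest n/ν is R → limiting reagent.
n(G) = (2/3) × 97.88 = 65.25 mol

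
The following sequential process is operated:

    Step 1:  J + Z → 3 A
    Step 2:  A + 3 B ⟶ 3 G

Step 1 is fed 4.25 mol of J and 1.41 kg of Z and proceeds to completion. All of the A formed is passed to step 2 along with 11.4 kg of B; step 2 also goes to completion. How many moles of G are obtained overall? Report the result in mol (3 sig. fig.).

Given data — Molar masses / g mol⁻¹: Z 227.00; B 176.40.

Step 1:
n(J) = 4.250 mol
n(Z) = 1.410×1000 / 227.00 = 6.211 mol
n/ν for J = 4.250/1 = 4.250
n/ν for Z = 6.211/1 = 6.211
Smallest n/ν is J → limiting reagent.
n(A) produced = (3/1) × 4.250 = 12.75 mol
Step 2:
n(A) available = 12.75 mol
n(B) = 11.40×1000 / 176.40 = 64.63 mol
n/ν for A = 12.75/1 = 12.75
n/ν for B = 64.63/3 = 21.54
Smallest n/ν is A → limiting reagent.
n(G) = (3/1) × 12.75 = 38.25 mol

38.3 mol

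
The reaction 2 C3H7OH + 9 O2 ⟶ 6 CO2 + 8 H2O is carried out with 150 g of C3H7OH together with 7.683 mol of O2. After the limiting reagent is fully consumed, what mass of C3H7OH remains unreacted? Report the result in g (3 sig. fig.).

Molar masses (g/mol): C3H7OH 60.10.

n(C3H7OH) = 150.0 / 60.10 = 2.496 mol
n(O2) = 7.683 mol
n/ν for C3H7OH = 2.496/2 = 1.248
n/ν for O2 = 7.683/9 = 0.8537
Smallest n/ν is O2 → limiting reagent.
C3H7OH consumed = (2/9) × 7.683 = 1.707 mol
C3H7OH remaining = 2.496 − 1.707 = 0.7890 mol
mass = 0.7890 × 60.10 = 47.42 g

47.4 g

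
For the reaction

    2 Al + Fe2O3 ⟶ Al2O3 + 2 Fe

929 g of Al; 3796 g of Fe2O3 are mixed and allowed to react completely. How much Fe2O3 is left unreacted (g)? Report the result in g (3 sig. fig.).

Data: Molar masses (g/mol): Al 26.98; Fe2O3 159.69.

1050 g

n(Al) = 929.0 / 26.98 = 34.43 mol
n(Fe2O3) = 3796 / 159.69 = 23.77 mol
n/ν → Al: 17.22, Fe2O3: 23.77; Al is limiting.
Fe2O3 consumed = (1/2) × 34.43 = 17.22 mol
Fe2O3 remaining = 23.77 − 17.22 = 6.550 mol
mass = 6.550 × 159.69 = 1046 g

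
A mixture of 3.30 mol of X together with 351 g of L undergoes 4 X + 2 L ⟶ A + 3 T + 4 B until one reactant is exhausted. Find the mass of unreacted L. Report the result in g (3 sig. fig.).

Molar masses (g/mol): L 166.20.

76.8 g

n(X) = 3.300 mol
n(L) = 351.0 / 166.20 = 2.112 mol
n/ν for X = 3.300/4 = 0.8250
n/ν for L = 2.112/2 = 1.056
Smallest n/ν is X → limiting reagent.
L consumed = (2/4) × 3.300 = 1.650 mol
L remaining = 2.112 − 1.650 = 0.4620 mol
mass = 0.4620 × 166.20 = 76.78 g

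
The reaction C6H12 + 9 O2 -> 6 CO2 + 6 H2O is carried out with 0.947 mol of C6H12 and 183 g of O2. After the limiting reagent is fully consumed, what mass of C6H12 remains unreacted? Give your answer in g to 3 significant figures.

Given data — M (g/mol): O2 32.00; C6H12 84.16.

n(C6H12) = 0.9470 mol
n(O2) = 183.0 / 32.00 = 5.719 mol
n/ν for C6H12 = 0.9470/1 = 0.9470
n/ν for O2 = 5.719/9 = 0.6354
Smallest n/ν is O2 → limiting reagent.
C6H12 consumed = (1/9) × 5.719 = 0.6354 mol
C6H12 remaining = 0.9470 − 0.6354 = 0.3116 mol
mass = 0.3116 × 84.16 = 26.22 g

26.2 g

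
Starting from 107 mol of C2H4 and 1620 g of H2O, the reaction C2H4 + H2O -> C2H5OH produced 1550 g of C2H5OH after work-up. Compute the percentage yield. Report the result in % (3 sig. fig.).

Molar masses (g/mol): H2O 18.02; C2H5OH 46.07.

n(C2H4) = 107.0 mol
n(H2O) = 1620 / 18.02 = 89.90 mol
n/ν → C2H4: 107.0, H2O: 89.90; H2O is limiting.
theoretical n(C2H5OH) = (1/1) × 89.90 = 89.90 mol → 4142 g
% yield = 1550 / 4142 × 100 = 37.42 %

37.4 %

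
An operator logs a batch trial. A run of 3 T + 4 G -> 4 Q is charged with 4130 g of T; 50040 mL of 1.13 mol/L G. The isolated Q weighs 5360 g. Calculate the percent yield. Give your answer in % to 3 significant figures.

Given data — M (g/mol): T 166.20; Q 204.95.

78.9 %

n(T) = 4130 / 166.20 = 24.85 mol
n(G) = 1.13 × 50040/1000 = 56.55 mol
n/ν → T: 8.283, G: 14.14; T is limiting.
theoretical n(Q) = (4/3) × 24.85 = 33.13 mol → 6790 g
% yield = 5360 / 6790 × 100 = 78.94 %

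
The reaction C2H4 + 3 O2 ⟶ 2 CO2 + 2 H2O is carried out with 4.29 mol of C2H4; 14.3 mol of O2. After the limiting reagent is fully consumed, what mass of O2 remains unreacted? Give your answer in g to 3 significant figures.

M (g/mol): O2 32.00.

n(C2H4) = 4.290 mol
n(O2) = 14.30 mol
n/ν → C2H4: 4.290, O2: 4.767; C2H4 is limiting.
O2 consumed = (3/1) × 4.290 = 12.87 mol
O2 remaining = 14.30 − 12.87 = 1.430 mol
mass = 1.430 × 32.00 = 45.76 g

45.8 g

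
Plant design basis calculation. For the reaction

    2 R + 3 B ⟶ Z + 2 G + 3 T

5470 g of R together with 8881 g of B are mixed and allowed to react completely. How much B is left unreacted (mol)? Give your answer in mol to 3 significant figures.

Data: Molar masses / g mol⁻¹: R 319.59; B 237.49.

11.7 mol

n(R) = 5470 / 319.59 = 17.12 mol
n(B) = 8881 / 237.49 = 37.40 mol
n/ν for R = 17.12/2 = 8.560
n/ν for B = 37.40/3 = 12.47
Smallest n/ν is R → limiting reagent.
B consumed = (3/2) × 17.12 = 25.68 mol
B remaining = 37.40 − 25.68 = 11.72 mol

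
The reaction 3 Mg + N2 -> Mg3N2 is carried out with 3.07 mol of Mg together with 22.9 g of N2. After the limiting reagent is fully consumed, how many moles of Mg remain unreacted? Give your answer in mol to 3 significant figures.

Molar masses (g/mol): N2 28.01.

n(Mg) = 3.070 mol
n(N2) = 22.90 / 28.01 = 0.8176 mol
n/ν → Mg: 1.023, N2: 0.8176; N2 is limiting.
Mg consumed = (3/1) × 0.8176 = 2.453 mol
Mg remaining = 3.070 − 2.453 = 0.6170 mol

0.617 mol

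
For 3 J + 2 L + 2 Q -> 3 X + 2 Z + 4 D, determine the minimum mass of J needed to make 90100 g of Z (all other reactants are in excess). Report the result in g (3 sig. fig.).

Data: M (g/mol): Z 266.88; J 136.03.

68900 g

n(Z) = 90100 / 266.88 = 337.6 mol
n(J) = (3/2) × 337.6 = 506.4 mol
mass = 506.4 × 136.03 = 68890 g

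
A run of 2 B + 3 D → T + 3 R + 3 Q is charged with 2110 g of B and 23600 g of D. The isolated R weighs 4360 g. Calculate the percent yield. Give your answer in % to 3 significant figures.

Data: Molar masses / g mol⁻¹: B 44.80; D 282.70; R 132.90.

n(B) = 2110 / 44.80 = 47.10 mol
n(D) = 23600 / 282.70 = 83.48 mol
n/ν → B: 23.55, D: 27.83; B is limiting.
theoretical n(R) = (3/2) × 47.10 = 70.65 mol → 9389 g
% yield = 4360 / 9389 × 100 = 46.44 %

46.4 %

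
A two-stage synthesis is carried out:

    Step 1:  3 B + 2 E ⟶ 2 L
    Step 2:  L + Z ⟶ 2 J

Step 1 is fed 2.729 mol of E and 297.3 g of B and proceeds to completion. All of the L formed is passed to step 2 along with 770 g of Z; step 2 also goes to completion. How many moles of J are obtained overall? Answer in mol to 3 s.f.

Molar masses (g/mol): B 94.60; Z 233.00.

4.19 mol

Step 1:
n(E) = 2.729 mol
n(B) = 297.3 / 94.60 = 3.143 mol
n/ν for E = 2.729/2 = 1.365
n/ν for B = 3.143/3 = 1.048
Smallest n/ν is B → limiting reagent.
n(L) produced = (2/3) × 3.143 = 2.095 mol
Step 2:
n(L) available = 2.095 mol
n(Z) = 770.0 / 233.00 = 3.305 mol
n/ν for L = 2.095/1 = 2.095
n/ν for Z = 3.305/1 = 3.305
Smallest n/ν is L → limiting reagent.
n(J) = (2/1) × 2.095 = 4.190 mol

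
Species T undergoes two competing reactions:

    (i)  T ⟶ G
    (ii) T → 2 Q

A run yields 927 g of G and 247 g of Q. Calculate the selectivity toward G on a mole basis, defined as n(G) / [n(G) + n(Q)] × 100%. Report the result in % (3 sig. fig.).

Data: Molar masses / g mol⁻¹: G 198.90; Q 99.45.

n(G) = 927 / 198.90 = 4.661 mol
n(Q) = 247 / 99.45 = 2.484 mol
selectivity = 4.661/(4.661+2.484) × 100 = 65.23 %

65.2 %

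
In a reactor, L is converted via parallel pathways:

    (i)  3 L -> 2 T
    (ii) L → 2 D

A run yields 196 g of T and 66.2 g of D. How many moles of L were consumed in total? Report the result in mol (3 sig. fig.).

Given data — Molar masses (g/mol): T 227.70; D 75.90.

1.73 mol

n(T) = 196 / 227.70 = 0.8608 mol
n(D) = 66.2 / 75.90 = 0.8722 mol
n(L) via (i) = (3/2)×0.8608 = 1.291 mol
n(L) via (ii) = (1/2)×0.8722 = 0.4361 mol
total n(L) = 1.291 + 0.4361 = 1.727 mol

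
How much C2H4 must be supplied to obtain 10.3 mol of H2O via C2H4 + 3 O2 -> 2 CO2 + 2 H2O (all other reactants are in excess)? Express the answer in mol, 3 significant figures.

n(H2O) = 10.30 mol
n(C2H4) = (1/2) × 10.30 = 5.150 mol

5.15 mol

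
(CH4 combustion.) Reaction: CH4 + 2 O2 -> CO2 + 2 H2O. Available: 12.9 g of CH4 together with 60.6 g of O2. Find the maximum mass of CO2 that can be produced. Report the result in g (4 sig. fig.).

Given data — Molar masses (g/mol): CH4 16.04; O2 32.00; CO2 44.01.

35.39 g

n(CH4) = 12.90 / 16.04 = 0.8042 mol
n(O2) = 60.60 / 32.00 = 1.894 mol
n/ν for CH4 = 0.8042/1 = 0.8042
n/ν for O2 = 1.894/2 = 0.9470
Smallest n/ν is CH4 → limiting reagent.
n(CO2) = (1/1) × 0.8042 = 0.8042 mol
mass = 0.8042 × 44.01 = 35.39 g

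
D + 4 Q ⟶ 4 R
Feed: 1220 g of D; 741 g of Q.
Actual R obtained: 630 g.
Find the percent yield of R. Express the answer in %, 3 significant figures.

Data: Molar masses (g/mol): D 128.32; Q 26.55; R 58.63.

n(D) = 1220 / 128.32 = 9.507 mol
n(Q) = 741.0 / 26.55 = 27.91 mol
n/ν → D: 9.507, Q: 6.978; Q is limiting.
theoretical n(R) = (4/4) × 27.91 = 27.91 mol → 1636 g
% yield = 630 / 1636 × 100 = 38.51 %

38.5 %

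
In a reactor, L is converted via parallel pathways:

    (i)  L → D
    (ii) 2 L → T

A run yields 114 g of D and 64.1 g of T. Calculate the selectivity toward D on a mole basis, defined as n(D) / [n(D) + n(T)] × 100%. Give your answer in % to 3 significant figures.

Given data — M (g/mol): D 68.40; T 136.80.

n(D) = 114 / 68.40 = 1.667 mol
n(T) = 64.1 / 136.80 = 0.4686 mol
selectivity = 1.667/(1.667+0.4686) × 100 = 78.06 %

78.1 %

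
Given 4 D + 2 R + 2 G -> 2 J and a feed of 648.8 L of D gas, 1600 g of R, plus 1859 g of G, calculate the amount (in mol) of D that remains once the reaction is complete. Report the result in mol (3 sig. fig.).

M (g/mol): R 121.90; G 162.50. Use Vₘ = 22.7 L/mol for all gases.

5.70 mol

n(D) = 648.8 / 22.7 = 28.58 mol
n(R) = 1600 / 121.90 = 13.13 mol
n(G) = 1859 / 162.50 = 11.44 mol
n/ν for D = 28.58/4 = 7.145
n/ν for R = 13.13/2 = 6.565
n/ν for G = 11.44/2 = 5.720
Smallest n/ν is G → limiting reagent.
D consumed = (4/2) × 11.44 = 22.88 mol
D remaining = 28.58 − 22.88 = 5.700 mol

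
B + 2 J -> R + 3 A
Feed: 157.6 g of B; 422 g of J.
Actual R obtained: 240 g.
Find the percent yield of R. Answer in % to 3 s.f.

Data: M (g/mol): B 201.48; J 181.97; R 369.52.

83.0 %

n(B) = 157.6 / 201.48 = 0.7822 mol
n(J) = 422.0 / 181.97 = 2.319 mol
n/ν → B: 0.7822, J: 1.160; B is limiting.
theoretical n(R) = (1/1) × 0.7822 = 0.7822 mol → 289.0 g
% yield = 240 / 289.0 × 100 = 83.04 %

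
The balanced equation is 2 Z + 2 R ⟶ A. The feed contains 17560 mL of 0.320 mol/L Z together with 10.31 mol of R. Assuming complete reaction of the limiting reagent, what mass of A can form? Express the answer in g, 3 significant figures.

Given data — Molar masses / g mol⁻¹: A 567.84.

1600 g

n(Z) = 0.320 × 17560/1000 = 5.619 mol
n(R) = 10.31 mol
n/ν for Z = 5.619/2 = 2.810
n/ν for R = 10.31/2 = 5.155
Smallest n/ν is Z → limiting reagent.
n(A) = (1/2) × 5.619 = 2.810 mol
mass = 2.810 × 567.84 = 1596 g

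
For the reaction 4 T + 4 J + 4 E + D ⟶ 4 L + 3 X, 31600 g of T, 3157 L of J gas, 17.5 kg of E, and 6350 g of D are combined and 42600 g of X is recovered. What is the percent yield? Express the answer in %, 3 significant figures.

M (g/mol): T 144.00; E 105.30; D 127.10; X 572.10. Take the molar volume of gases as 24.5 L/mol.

77.0 %

n(T) = 31600 / 144.00 = 219.4 mol
n(J) = 3157 / 24.5 = 128.9 mol
n(E) = 17.50×1000 / 105.30 = 166.2 mol
n(D) = 6350 / 127.10 = 49.96 mol
n/ν for T = 219.4/4 = 54.85
n/ν for J = 128.9/4 = 32.23
n/ν for E = 166.2/4 = 41.55
n/ν for D = 49.96/1 = 49.96
Smallest n/ν is J → limiting reagent.
theoretical n(X) = (3/4) × 128.9 = 96.68 mol → 55310 g
% yield = 42600 / 55310 × 100 = 77.02 %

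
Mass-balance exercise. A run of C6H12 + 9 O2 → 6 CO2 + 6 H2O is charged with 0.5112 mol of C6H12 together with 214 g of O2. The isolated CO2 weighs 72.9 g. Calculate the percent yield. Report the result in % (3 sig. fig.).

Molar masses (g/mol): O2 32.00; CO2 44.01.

54.0 %

n(C6H12) = 0.5112 mol
n(O2) = 214.0 / 32.00 = 6.688 mol
n/ν for C6H12 = 0.5112/1 = 0.5112
n/ν for O2 = 6.688/9 = 0.7431
Smallest n/ν is C6H12 → limiting reagent.
theoretical n(CO2) = (6/1) × 0.5112 = 3.067 mol → 135.0 g
% yield = 72.9 / 135.0 × 100 = 54.00 %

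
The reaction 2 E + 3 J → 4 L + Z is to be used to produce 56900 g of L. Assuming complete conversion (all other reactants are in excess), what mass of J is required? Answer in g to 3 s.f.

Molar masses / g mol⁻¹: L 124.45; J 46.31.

n(L) = 56900 / 124.45 = 457.2 mol
n(J) = (3/4) × 457.2 = 342.9 mol
mass = 342.9 × 46.31 = 15880 g

15900 g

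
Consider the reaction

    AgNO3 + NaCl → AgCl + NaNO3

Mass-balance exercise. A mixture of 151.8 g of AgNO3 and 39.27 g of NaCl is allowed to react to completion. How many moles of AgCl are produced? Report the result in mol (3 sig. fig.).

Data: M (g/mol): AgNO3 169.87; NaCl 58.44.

0.672 mol

n(AgNO3) = 151.8 / 169.87 = 0.8936 mol
n(NaCl) = 39.27 / 58.44 = 0.6720 mol
n/ν for AgNO3 = 0.8936/1 = 0.8936
n/ν for NaCl = 0.6720/1 = 0.6720
Smallest n/ν is NaCl → limiting reagent.
n(AgCl) = (1/1) × 0.6720 = 0.6720 mol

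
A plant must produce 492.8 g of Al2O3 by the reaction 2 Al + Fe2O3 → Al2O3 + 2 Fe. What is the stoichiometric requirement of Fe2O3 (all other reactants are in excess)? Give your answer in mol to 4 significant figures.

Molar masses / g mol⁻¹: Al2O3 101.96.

n(Al2O3) = 492.8 / 101.96 = 4.833 mol
n(Fe2O3) = (1/1) × 4.833 = 4.833 mol

4.833 mol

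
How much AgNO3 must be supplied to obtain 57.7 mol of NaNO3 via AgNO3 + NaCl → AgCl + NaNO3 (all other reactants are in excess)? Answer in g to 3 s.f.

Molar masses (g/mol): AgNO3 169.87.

n(NaNO3) = 57.70 mol
n(AgNO3) = (1/1) × 57.70 = 57.70 mol
mass = 57.70 × 169.87 = 9801 g

9800 g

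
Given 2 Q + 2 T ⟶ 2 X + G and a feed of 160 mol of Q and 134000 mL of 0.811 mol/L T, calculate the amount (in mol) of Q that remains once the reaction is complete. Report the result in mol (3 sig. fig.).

n(Q) = 160.0 mol
n(T) = 0.811 × 134000/1000 = 108.7 mol
n/ν for Q = 160.0/2 = 80.00
n/ν for T = 108.7/2 = 54.35
Smallest n/ν is T → limiting reagent.
Q consumed = (2/2) × 108.7 = 108.7 mol
Q remaining = 160.0 − 108.7 = 51.30 mol

51.3 mol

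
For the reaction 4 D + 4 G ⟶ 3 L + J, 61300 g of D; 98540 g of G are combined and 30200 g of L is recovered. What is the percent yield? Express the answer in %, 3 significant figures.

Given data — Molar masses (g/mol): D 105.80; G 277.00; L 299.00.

n(D) = 61300 / 105.80 = 579.4 mol
n(G) = 98540 / 277.00 = 355.7 mol
n/ν for D = 579.4/4 = 144.9
n/ν for G = 355.7/4 = 88.93
Smallest n/ν is G → limiting reagent.
theoretical n(L) = (3/4) × 355.7 = 266.8 mol → 79770 g
% yield = 30200 / 79770 × 100 = 37.86 %

37.9 %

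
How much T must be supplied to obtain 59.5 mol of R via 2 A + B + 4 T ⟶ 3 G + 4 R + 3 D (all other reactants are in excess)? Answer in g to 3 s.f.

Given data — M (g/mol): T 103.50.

6160 g

n(R) = 59.50 mol
n(T) = (4/4) × 59.50 = 59.50 mol
mass = 59.50 × 103.50 = 6158 g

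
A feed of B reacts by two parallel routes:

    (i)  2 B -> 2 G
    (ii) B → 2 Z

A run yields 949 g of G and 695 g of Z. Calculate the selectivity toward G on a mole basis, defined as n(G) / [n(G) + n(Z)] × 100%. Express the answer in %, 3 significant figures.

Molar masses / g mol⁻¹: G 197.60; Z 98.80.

n(G) = 949 / 197.60 = 4.803 mol
n(Z) = 695 / 98.80 = 7.034 mol
selectivity = 4.803/(4.803+7.034) × 100 = 40.58 %

40.6 %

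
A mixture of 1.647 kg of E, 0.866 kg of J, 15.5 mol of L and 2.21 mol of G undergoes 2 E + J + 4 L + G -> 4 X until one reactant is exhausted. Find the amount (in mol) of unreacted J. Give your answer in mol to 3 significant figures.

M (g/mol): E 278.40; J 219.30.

n(E) = 1.647×1000 / 278.40 = 5.916 mol
n(J) = 0.8660×1000 / 219.30 = 3.949 mol
n(L) = 15.50 mol
n(G) = 2.210 mol
n/ν for E = 5.916/2 = 2.958
n/ν for J = 3.949/1 = 3.949
n/ν for L = 15.50/4 = 3.875
n/ν for G = 2.210/1 = 2.210
Smallest n/ν is G → limiting reagent.
J consumed = (1/1) × 2.210 = 2.210 mol
J remaining = 3.949 − 2.210 = 1.739 mol

1.74 mol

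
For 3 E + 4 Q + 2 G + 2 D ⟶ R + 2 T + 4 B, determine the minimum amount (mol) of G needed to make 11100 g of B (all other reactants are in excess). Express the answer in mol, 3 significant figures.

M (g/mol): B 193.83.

n(B) = 11100 / 193.83 = 57.27 mol
n(G) = (2/4) × 57.27 = 28.64 mol

28.6 mol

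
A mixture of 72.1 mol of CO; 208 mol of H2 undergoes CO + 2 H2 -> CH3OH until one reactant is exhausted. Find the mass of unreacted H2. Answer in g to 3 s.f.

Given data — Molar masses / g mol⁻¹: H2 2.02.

129 g

n(CO) = 72.10 mol
n(H2) = 208.0 mol
n/ν → CO: 72.10, H2: 104.0; CO is limiting.
H2 consumed = (2/1) × 72.10 = 144.2 mol
H2 remaining = 208.0 − 144.2 = 63.80 mol
mass = 63.80 × 2.02 = 128.9 g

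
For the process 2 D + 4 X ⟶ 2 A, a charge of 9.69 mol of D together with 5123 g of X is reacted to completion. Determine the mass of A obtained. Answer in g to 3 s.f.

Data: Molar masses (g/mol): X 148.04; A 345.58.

n(D) = 9.690 mol
n(X) = 5123 / 148.04 = 34.61 mol
n/ν → D: 4.845, X: 8.653; D is limiting.
n(A) = (2/2) × 9.690 = 9.690 mol
mass = 9.690 × 345.58 = 3349 g

3350 g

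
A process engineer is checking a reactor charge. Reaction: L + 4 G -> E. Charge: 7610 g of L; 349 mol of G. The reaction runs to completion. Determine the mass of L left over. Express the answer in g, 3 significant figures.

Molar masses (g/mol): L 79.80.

n(L) = 7610 / 79.80 = 95.36 mol
n(G) = 349.0 mol
n/ν for L = 95.36/1 = 95.36
n/ν for G = 349.0/4 = 87.25
Smallest n/ν is G → limiting reagent.
L consumed = (1/4) × 349.0 = 87.25 mol
L remaining = 95.36 − 87.25 = 8.110 mol
mass = 8.110 × 79.80 = 647.2 g

647 g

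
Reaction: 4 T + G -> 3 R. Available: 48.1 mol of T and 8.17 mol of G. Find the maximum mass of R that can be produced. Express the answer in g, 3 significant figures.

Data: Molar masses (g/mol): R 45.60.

n(T) = 48.10 mol
n(G) = 8.170 mol
n/ν → T: 12.03, G: 8.170; G is limiting.
n(R) = (3/1) × 8.170 = 24.51 mol
mass = 24.51 × 45.60 = 1118 g

1120 g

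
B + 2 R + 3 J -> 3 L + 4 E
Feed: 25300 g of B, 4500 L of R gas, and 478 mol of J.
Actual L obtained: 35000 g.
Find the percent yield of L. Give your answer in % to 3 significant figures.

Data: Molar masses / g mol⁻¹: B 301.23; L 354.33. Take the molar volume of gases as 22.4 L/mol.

39.2 %

n(B) = 25300 / 301.23 = 83.99 mol
n(R) = 4500 / 22.4 = 200.9 mol
n(J) = 478.0 mol
n/ν for B = 83.99/1 = 83.99
n/ν for R = 200.9/2 = 100.5
n/ν for J = 478.0/3 = 159.3
Smallest n/ν is B → limiting reagent.
theoretical n(L) = (3/1) × 83.99 = 252.0 mol → 89290 g
% yield = 35000 / 89290 × 100 = 39.20 %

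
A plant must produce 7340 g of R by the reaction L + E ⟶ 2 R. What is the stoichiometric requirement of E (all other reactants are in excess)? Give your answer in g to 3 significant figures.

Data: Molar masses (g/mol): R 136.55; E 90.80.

2440 g

n(R) = 7340 / 136.55 = 53.75 mol
n(E) = (1/2) × 53.75 = 26.88 mol
mass = 26.88 × 90.80 = 2441 g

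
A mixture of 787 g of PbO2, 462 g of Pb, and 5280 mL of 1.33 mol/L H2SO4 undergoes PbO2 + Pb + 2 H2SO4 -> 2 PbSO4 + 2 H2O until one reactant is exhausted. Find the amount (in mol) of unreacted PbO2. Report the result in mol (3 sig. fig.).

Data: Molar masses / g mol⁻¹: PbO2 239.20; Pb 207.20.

n(PbO2) = 787.0 / 239.20 = 3.290 mol
n(Pb) = 462.0 / 207.20 = 2.230 mol
n(H2SO4) = 1.33 × 5280/1000 = 7.022 mol
n/ν for PbO2 = 3.290/1 = 3.290
n/ν for Pb = 2.230/1 = 2.230
n/ν for H2SO4 = 7.022/2 = 3.511
Smallest n/ν is Pb → limiting reagent.
PbO2 consumed = (1/1) × 2.230 = 2.230 mol
PbO2 remaining = 3.290 − 2.230 = 1.060 mol

1.06 mol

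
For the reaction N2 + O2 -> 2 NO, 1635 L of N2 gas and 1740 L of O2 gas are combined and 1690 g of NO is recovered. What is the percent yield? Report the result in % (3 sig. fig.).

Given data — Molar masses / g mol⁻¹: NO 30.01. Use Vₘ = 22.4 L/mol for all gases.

n(N2) = 1635 / 22.4 = 72.99 mol
n(O2) = 1740 / 22.4 = 77.68 mol
n/ν → N2: 72.99, O2: 77.68; N2 is limiting.
theoretical n(NO) = (2/1) × 72.99 = 146.0 mol → 4381 g
% yield = 1690 / 4381 × 100 = 38.58 %

38.6 %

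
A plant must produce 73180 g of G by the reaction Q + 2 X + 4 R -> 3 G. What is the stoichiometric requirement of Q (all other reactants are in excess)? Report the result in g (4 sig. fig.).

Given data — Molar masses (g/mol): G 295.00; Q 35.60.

n(G) = 73180 / 295.00 = 248.1 mol
n(Q) = (1/3) × 248.1 = 82.70 mol
mass = 82.70 × 35.60 = 2944 g

2944 g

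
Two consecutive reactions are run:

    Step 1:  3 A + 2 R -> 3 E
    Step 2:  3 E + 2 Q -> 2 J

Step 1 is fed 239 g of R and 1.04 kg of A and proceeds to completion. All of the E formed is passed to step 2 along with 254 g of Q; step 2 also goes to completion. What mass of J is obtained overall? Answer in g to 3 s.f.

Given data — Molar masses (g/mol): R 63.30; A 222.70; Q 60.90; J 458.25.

1430 g

Step 1:
n(R) = 239.0 / 63.30 = 3.776 mol
n(A) = 1.040×1000 / 222.70 = 4.670 mol
n/ν → R: 1.888, A: 1.557; A is limiting.
n(E) produced = (3/3) × 4.670 = 4.670 mol
Step 2:
n(E) available = 4.670 mol
n(Q) = 254.0 / 60.90 = 4.171 mol
n/ν → E: 1.557, Q: 2.086; E is limiting.
n(J) = (2/3) × 4.670 = 3.113 mol
mass = 3.113 × 458.25 = 1427 g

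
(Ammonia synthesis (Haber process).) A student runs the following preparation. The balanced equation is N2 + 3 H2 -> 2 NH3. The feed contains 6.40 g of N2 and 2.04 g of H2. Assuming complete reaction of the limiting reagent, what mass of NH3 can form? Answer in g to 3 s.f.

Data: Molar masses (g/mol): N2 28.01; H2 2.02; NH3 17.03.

n(N2) = 6.400 / 28.01 = 0.2285 mol
n(H2) = 2.040 / 2.02 = 1.010 mol
n/ν for N2 = 0.2285/1 = 0.2285
n/ν for H2 = 1.010/3 = 0.3367
Smallest n/ν is N2 → limiting reagent.
n(NH3) = (2/1) × 0.2285 = 0.4570 mol
mass = 0.4570 × 17.03 = 7.783 g

7.78 g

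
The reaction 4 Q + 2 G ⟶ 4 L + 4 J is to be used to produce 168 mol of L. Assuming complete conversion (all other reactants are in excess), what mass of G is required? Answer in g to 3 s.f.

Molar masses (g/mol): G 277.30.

n(L) = 168.0 mol
n(G) = (2/4) × 168.0 = 84.00 mol
mass = 84.00 × 277.30 = 23290 g

23300 g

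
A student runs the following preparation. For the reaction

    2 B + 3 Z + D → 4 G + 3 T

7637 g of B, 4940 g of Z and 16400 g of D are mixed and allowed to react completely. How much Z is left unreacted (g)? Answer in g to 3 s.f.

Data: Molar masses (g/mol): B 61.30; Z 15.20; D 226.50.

2100 g

n(B) = 7637 / 61.30 = 124.6 mol
n(Z) = 4940 / 15.20 = 325.0 mol
n(D) = 16400 / 226.50 = 72.41 mol
n/ν for B = 124.6/2 = 62.30
n/ν for Z = 325.0/3 = 108.3
n/ν for D = 72.41/1 = 72.41
Smallest n/ν is B → limiting reagent.
Z consumed = (3/2) × 124.6 = 186.9 mol
Z remaining = 325.0 − 186.9 = 138.1 mol
mass = 138.1 × 15.20 = 2099 g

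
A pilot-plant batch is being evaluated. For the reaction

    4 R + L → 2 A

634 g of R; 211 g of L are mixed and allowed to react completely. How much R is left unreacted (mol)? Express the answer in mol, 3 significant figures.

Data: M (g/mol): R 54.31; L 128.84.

n(R) = 634.0 / 54.31 = 11.67 mol
n(L) = 211.0 / 128.84 = 1.638 mol
n/ν for R = 11.67/4 = 2.918
n/ν for L = 1.638/1 = 1.638
Smallest n/ν is L → limiting reagent.
R consumed = (4/1) × 1.638 = 6.552 mol
R remaining = 11.67 − 6.552 = 5.118 mol

5.12 mol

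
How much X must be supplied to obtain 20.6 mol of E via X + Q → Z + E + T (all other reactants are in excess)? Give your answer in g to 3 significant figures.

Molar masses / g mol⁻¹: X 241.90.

4980 g

n(E) = 20.60 mol
n(X) = (1/1) × 20.60 = 20.60 mol
mass = 20.60 × 241.90 = 4983 g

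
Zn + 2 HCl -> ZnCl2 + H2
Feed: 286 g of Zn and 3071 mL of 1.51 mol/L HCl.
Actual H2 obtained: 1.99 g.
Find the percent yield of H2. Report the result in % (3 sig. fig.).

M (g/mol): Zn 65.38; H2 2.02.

n(Zn) = 286.0 / 65.38 = 4.374 mol
n(HCl) = 1.51 × 3071/1000 = 4.637 mol
n/ν for Zn = 4.374/1 = 4.374
n/ν for HCl = 4.637/2 = 2.319
Smallest n/ν is HCl → limiting reagent.
theoretical n(H2) = (1/2) × 4.637 = 2.319 mol → 4.684 g
% yield = 1.99 / 4.684 × 100 = 42.49 %

42.5 %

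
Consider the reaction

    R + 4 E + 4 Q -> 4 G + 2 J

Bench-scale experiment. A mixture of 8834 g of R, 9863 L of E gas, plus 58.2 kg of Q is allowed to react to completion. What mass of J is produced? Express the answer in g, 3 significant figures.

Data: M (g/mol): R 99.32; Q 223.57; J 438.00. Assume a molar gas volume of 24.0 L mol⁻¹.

n(R) = 8834 / 99.32 = 88.94 mol
n(E) = 9863 / 24.0 = 411.0 mol
n(Q) = 58.20×1000 / 223.57 = 260.3 mol
n/ν → R: 88.94, E: 102.8, Q: 65.08; Q is limiting.
n(J) = (2/4) × 260.3 = 130.2 mol
mass = 130.2 × 438.00 = 57030 g

57000 g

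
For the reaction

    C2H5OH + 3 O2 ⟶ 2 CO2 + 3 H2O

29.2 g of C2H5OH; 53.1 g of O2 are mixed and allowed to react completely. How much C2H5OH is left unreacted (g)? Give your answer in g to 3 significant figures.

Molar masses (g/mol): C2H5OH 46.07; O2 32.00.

3.72 g

n(C2H5OH) = 29.20 / 46.07 = 0.6338 mol
n(O2) = 53.10 / 32.00 = 1.659 mol
n/ν → C2H5OH: 0.6338, O2: 0.5530; O2 is limiting.
C2H5OH consumed = (1/3) × 1.659 = 0.5530 mol
C2H5OH remaining = 0.6338 − 0.5530 = 0.08080 mol
mass = 0.08080 × 46.07 = 3.722 g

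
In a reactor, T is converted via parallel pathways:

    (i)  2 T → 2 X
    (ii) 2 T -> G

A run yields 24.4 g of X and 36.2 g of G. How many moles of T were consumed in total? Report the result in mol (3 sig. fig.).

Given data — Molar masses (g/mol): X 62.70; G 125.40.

n(X) = 24.4 / 62.70 = 0.3892 mol
n(G) = 36.2 / 125.40 = 0.2887 mol
n(T) via (i) = (2/2)×0.3892 = 0.3892 mol
n(T) via (ii) = (2/1)×0.2887 = 0.5774 mol
total n(T) = 0.3892 + 0.5774 = 0.9666 mol

0.967 mol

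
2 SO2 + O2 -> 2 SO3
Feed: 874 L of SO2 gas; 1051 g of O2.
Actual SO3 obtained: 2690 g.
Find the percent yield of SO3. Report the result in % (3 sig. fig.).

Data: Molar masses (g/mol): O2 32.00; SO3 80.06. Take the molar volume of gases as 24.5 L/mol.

n(SO2) = 874.0 / 24.5 = 35.67 mol
n(O2) = 1051 / 32.00 = 32.84 mol
n/ν → SO2: 17.84, O2: 32.84; SO2 is limiting.
theoretical n(SO3) = (2/2) × 35.67 = 35.67 mol → 2856 g
% yield = 2690 / 2856 × 100 = 94.19 %

94.2 %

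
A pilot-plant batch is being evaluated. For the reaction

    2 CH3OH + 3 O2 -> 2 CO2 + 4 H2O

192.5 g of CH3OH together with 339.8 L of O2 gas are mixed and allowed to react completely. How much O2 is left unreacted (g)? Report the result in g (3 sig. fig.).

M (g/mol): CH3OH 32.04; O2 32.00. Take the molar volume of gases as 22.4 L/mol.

n(CH3OH) = 192.5 / 32.04 = 6.008 mol
n(O2) = 339.8 / 22.4 = 15.17 mol
n/ν for CH3OH = 6.008/2 = 3.004
n/ν for O2 = 15.17/3 = 5.057
Smallest n/ν is CH3OH → limiting reagent.
O2 consumed = (3/2) × 6.008 = 9.012 mol
O2 remaining = 15.17 − 9.012 = 6.158 mol
mass = 6.158 × 32.00 = 197.1 g

197 g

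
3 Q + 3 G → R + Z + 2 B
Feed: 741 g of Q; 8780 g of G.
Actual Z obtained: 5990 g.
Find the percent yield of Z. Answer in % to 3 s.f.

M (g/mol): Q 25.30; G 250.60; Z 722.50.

n(Q) = 741.0 / 25.30 = 29.29 mol
n(G) = 8780 / 250.60 = 35.04 mol
n/ν for Q = 29.29/3 = 9.763
n/ν for G = 35.04/3 = 11.68
Smallest n/ν is Q → limiting reagent.
theoretical n(Z) = (1/3) × 29.29 = 9.763 mol → 7054 g
% yield = 5990 / 7054 × 100 = 84.92 %

84.9 %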